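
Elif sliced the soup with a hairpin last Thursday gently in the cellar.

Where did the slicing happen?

in the cellar

'in the cellar' marks the location of the slicing event.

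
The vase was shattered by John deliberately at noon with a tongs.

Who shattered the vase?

John

'John' marks the agent of the shattering event.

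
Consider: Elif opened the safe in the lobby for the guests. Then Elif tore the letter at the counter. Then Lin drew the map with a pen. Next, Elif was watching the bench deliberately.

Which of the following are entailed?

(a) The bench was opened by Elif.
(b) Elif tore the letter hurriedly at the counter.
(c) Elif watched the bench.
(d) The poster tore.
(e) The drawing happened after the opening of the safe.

(a) Not entailed — Elif opened the safe, not the bench; the bench belongs to the watching event.
(b) Not entailed — 'hurriedly' adds information not in the original event.
(c) Entailed — 'watch' is an activity; 'was watching' entails that some watching happened, so 'watched' holds.
(d) Not entailed — the letter is what tore, not the poster.
(e) Entailed — the narrative places the opening before the drawing.

(c), (e)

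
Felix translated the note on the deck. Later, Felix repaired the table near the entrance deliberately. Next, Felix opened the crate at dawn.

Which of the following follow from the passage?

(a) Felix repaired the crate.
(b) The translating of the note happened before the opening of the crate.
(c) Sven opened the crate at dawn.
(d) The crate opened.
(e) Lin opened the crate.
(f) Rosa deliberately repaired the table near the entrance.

(a) Not entailed — Felix repaired the table, not the crate; the crate belongs to the opening event.
(b) Entailed — the narrative places the translating before the opening.
(c) Not entailed — the passage has Felix opening the crate, not Sven.
(d) Entailed — 'Felix opened the crate' is causative; it entails the inchoative 'the crate opened'.
(e) Not entailed — the passage has Felix opening the crate, not Lin.
(f) Not entailed — the passage has Felix repairing the table, not Rosa.

(b), (d)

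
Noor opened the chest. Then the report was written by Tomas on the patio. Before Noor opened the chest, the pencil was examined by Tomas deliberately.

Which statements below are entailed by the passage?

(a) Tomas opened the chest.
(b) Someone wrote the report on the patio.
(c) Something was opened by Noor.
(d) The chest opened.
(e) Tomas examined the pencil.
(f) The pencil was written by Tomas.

(a) Not entailed — the passage has Noor opening the chest, not Tomas.
(b) Entailed — this follows by dropping conjuncts from the writing event's description.
(c) Entailed — every conjunct here is already in the original opening event.
(d) Entailed — 'Noor opened the chest' is causative; it entails the inchoative 'the chest opened'.
(e) Entailed — dropping 'deliberately' leaves a sub-description the original still satisfies.
(f) Not entailed — Tomas wrote the report, not the pencil; the pencil belongs to the examining event.

(b), (c), (d), (e)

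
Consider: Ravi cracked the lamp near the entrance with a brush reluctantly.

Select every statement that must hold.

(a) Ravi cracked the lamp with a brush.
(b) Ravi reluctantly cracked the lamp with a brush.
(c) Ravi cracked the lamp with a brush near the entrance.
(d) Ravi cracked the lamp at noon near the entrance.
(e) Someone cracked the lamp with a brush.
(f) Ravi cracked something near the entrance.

(a), (b), (c), (e), (f)

(a) Entailed — the original entails any weakening of itself; this just drops 'reluctantly', 'near the entrance'.
(b) Entailed — dropping 'near the entrance' leaves a sub-description the original still satisfies.
(c) Entailed — every conjunct here is already in the original cracking event.
(d) Not entailed — 'at noon' adds information not in the original event.
(e) Entailed — the original entails any weakening of itself; this just drops 'reluctantly', 'near the entrance' and generalizes the agent.
(f) Entailed — dropping 'reluctantly', 'with a brush' and generalizing the patient leaves a sub-description the original still satisfies.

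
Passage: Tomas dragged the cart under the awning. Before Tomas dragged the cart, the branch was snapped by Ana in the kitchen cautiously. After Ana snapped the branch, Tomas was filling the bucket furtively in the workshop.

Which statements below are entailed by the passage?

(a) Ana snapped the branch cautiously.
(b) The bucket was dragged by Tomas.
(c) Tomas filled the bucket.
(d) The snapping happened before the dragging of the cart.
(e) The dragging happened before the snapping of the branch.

(a), (d)

(a) Entailed — dropping 'in the kitchen' leaves a sub-description the original still satisfies.
(b) Not entailed — Tomas dragged the cart, not the bucket; the bucket belongs to the filling event.
(c) Not entailed — 'was filling' is progressive on an accomplishment; it does not entail the completed 'filled'.
(d) Entailed — the narrative places the snapping before the dragging.
(e) Not entailed — the narrative places the snapping before the dragging, not after.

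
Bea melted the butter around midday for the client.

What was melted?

'the butter' marks the patient of the melting event.

the butter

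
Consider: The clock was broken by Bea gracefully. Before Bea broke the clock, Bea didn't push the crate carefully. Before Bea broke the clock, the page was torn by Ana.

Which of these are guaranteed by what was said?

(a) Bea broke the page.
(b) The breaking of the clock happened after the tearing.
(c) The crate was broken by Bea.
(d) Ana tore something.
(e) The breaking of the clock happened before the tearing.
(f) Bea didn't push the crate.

(b), (d)

(a) Not entailed — Bea broke the clock, not the page; the page belongs to the tearing event.
(b) Entailed — the narrative places the tearing before the breaking.
(c) Not entailed — Bea broke the clock, not the crate; the crate belongs to the pushing event.
(d) Entailed — the original entails any weakening of itself; this just generalizes the patient.
(e) Not entailed — the narrative places the tearing before the breaking, not after.
(f) Not entailed — dropping 'carefully' under negation is not valid — the original leaves open that Bea pushed the crate some other way.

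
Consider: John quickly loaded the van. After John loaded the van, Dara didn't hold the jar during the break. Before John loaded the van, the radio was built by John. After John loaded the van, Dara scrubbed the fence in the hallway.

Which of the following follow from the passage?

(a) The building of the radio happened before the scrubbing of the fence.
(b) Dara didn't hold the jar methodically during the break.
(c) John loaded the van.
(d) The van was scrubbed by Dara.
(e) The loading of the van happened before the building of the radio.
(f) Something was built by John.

(a) Entailed — the narrative places the building before the scrubbing.
(b) Entailed — under negation, adding a further restriction is entailed: if no such holding event occurred, none occurred methodically either.
(c) Entailed — dropping 'quickly' leaves a sub-description the original still satisfies.
(d) Not entailed — Dara scrubbed the fence, not the van; the van belongs to the loading event.
(e) Not entailed — the narrative places the building before the loading, not after.
(f) Entailed — every conjunct here is already in the original building event.

(a), (b), (c), (f)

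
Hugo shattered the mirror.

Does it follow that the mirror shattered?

'Hugo shattered the mirror' is the causative; it entails the inchoative 'the mirror shattered'.

yes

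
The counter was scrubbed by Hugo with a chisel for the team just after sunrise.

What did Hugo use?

a chisel

'with a chisel' marks the instrument of the scrubbing event.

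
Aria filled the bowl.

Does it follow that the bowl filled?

yes

'Aria filled the bowl' is the causative; it entails the inchoative 'the bowl filled'.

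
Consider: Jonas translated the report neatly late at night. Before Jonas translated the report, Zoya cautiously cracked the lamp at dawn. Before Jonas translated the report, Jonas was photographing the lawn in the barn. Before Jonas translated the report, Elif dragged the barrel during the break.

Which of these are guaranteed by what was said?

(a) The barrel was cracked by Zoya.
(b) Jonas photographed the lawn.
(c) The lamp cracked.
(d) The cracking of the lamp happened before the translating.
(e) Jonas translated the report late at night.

(c), (d), (e)

(a) Not entailed — Zoya cracked the lamp, not the barrel; the barrel belongs to the dragging event.
(b) Not entailed — 'was photographing' is progressive on an accomplishment; it does not entail the completed 'photographed'.
(c) Entailed — 'Zoya cracked the lamp' is causative; it entails the inchoative 'the lamp cracked'.
(d) Entailed — the narrative places the cracking before the translating.
(e) Entailed — dropping 'neatly' leaves a sub-description the original still satisfies.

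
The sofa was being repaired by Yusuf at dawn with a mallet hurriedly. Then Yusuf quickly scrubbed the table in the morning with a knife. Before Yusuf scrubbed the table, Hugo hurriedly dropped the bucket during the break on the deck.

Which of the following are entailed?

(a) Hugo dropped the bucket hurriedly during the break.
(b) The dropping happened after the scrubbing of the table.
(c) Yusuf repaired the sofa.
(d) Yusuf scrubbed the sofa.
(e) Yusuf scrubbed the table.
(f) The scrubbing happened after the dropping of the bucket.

(a), (e), (f)

(a) Entailed — the original entails any weakening of itself; this just drops 'on the deck'.
(b) Not entailed — the narrative places the dropping before the scrubbing, not after.
(c) Not entailed — 'was repairing' is progressive on an accomplishment; it does not entail the completed 'repaired'.
(d) Not entailed — Yusuf scrubbed the table, not the sofa; the sofa belongs to the repairing event.
(e) Entailed — every conjunct here is already in the original scrubbing event.
(f) Entailed — the narrative places the dropping before the scrubbing.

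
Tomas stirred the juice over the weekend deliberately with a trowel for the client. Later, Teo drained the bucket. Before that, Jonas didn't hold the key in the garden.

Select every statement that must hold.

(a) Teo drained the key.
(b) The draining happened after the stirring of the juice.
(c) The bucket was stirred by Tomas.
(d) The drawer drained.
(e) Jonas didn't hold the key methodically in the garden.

(b), (e)

(a) Not entailed — Teo drained the bucket, not the key; the key belongs to the holding event.
(b) Entailed — the narrative places the stirring before the draining.
(c) Not entailed — Tomas stirred the juice, not the bucket; the bucket belongs to the draining event.
(d) Not entailed — the bucket is what drained, not the drawer.
(e) Entailed — under negation, adding a further restriction is entailed: if no such holding event occurred, none occurred methodically either.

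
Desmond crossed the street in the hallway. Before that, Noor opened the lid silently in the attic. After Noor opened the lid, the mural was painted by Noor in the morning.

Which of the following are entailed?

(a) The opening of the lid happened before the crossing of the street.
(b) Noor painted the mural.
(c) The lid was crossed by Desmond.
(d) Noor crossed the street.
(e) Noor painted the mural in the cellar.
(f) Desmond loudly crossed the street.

(a), (b)

(a) Entailed — the narrative places the opening before the crossing.
(b) Entailed — every conjunct here is already in the original painting event.
(c) Not entailed — Desmond crossed the street, not the lid; the lid belongs to the opening event.
(d) Not entailed — the passage has Desmond crossing the street, not Noor.
(e) Not entailed — 'in the cellar' adds information not in the original event.
(f) Not entailed — 'loudly' adds information not in the original event.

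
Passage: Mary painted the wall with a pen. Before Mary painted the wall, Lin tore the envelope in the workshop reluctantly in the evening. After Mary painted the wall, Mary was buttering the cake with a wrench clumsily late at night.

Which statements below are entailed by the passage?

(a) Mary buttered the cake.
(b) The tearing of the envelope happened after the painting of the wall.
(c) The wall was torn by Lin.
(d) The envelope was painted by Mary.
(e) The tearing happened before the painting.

(a) Not entailed — 'was buttering' is progressive on an accomplishment; it does not entail the completed 'buttered'.
(b) Not entailed — the narrative places the tearing before the painting, not after.
(c) Not entailed — Lin tore the envelope, not the wall; the wall belongs to the painting event.
(d) Not entailed — Mary painted the wall, not the envelope; the envelope belongs to the tearing event.
(e) Entailed — the narrative places the tearing before the painting.

(e)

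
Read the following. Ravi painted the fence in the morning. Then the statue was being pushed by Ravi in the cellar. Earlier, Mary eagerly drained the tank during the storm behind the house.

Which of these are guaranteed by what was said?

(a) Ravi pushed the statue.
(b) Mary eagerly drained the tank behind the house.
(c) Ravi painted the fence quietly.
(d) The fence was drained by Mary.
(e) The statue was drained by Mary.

(a) Entailed — 'push' is an activity; 'was pushing' entails that some pushing happened, so 'pushed' holds.
(b) Entailed — the original entails any weakening of itself; this just drops 'during the storm'.
(c) Not entailed — 'quietly' adds information not in the original event.
(d) Not entailed — Mary drained the tank, not the fence; the fence belongs to the painting event.
(e) Not entailed — Mary drained the tank, not the statue; the statue belongs to the pushing event.

(a), (b)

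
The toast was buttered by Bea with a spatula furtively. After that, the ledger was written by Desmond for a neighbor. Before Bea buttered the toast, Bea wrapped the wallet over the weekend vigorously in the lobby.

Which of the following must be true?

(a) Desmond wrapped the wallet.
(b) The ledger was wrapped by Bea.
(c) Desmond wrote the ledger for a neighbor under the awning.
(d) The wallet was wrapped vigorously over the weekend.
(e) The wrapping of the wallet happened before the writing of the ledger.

(a) Not entailed — the passage has Bea wrapping the wallet, not Desmond.
(b) Not entailed — Bea wrapped the wallet, not the ledger; the ledger belongs to the writing event.
(c) Not entailed — 'under the awning' adds information not in the original event.
(d) Entailed — every conjunct here is already in the original wrapping event.
(e) Entailed — the narrative places the wrapping before the writing.

(d), (e)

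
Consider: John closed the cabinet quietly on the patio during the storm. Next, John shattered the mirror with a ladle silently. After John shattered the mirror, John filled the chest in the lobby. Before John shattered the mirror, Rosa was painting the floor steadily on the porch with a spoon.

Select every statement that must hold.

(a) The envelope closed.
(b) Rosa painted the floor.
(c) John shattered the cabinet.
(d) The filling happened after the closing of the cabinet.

(d)

(a) Not entailed — the cabinet is what closed, not the envelope.
(b) Not entailed — 'was painting' is progressive on an accomplishment; it does not entail the completed 'painted'.
(c) Not entailed — John shattered the mirror, not the cabinet; the cabinet belongs to the closing event.
(d) Entailed — the narrative places the closing before the filling.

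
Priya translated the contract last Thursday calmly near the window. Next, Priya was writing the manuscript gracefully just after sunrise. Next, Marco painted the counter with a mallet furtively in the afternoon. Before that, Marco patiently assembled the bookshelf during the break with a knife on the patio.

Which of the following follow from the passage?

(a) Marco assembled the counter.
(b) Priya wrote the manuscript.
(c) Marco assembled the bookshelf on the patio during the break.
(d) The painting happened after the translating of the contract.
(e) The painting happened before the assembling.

(a) Not entailed — Marco assembled the bookshelf, not the counter; the counter belongs to the painting event.
(b) Not entailed — 'was writing' is progressive on an accomplishment; it does not entail the completed 'wrote'.
(c) Entailed — the original entails any weakening of itself; this just drops 'with a knife', 'patiently'.
(d) Entailed — the narrative places the translating before the painting.
(e) Not entailed — the narrative places the assembling before the painting, not after.

(c), (d)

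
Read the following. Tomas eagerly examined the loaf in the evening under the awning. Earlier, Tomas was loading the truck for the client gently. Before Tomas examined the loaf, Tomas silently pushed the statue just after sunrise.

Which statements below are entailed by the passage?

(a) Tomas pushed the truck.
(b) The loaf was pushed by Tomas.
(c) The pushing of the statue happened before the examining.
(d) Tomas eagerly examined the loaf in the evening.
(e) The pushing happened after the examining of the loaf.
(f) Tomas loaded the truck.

(c), (d)

(a) Not entailed — Tomas pushed the statue, not the truck; the truck belongs to the loading event.
(b) Not entailed — Tomas pushed the statue, not the loaf; the loaf belongs to the examining event.
(c) Entailed — the narrative places the pushing before the examining.
(d) Entailed — every conjunct here is already in the original examining event.
(e) Not entailed — the narrative places the pushing before the examining, not after.
(f) Not entailed — 'was loading' is progressive on an accomplishment; it does not entail the completed 'loaded'.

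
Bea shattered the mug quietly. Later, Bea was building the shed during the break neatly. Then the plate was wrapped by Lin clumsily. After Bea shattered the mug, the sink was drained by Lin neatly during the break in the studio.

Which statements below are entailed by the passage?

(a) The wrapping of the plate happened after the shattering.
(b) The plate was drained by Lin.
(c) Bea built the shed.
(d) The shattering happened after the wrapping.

(a) Entailed — the narrative places the shattering before the wrapping.
(b) Not entailed — Lin drained the sink, not the plate; the plate belongs to the wrapping event.
(c) Not entailed — 'was building' is progressive on an accomplishment; it does not entail the completed 'built'.
(d) Not entailed — the narrative places the shattering before the wrapping, not after.

(a)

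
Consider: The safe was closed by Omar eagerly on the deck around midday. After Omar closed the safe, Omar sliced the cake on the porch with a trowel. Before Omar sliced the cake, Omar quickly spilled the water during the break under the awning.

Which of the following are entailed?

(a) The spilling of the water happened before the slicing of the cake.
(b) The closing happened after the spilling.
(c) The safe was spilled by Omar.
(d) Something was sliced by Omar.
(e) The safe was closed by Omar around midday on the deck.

(a), (d), (e)

(a) Entailed — the narrative places the spilling before the slicing.
(b) Not entailed — the narrative doesn't order the spilling relative to the closing.
(c) Not entailed — Omar spilled the water, not the safe; the safe belongs to the closing event.
(d) Entailed — every conjunct here is already in the original slicing event.
(e) Entailed — dropping 'eagerly' leaves a sub-description the original still satisfies.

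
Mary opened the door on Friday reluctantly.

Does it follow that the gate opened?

Nothing is said about any gate; only the door is affected.

no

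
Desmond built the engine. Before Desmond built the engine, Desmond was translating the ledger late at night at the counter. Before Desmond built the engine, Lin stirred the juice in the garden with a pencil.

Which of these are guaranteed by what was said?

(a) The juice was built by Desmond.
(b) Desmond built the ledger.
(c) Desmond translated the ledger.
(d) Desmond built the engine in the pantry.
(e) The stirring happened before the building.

(e)

(a) Not entailed — Desmond built the engine, not the juice; the juice belongs to the stirring event.
(b) Not entailed — Desmond built the engine, not the ledger; the ledger belongs to the translating event.
(c) Not entailed — 'was translating' is progressive on an accomplishment; it does not entail the completed 'translated'.
(d) Not entailed — 'in the pantry' adds information not in the original event.
(e) Entailed — the narrative places the stirring before the building.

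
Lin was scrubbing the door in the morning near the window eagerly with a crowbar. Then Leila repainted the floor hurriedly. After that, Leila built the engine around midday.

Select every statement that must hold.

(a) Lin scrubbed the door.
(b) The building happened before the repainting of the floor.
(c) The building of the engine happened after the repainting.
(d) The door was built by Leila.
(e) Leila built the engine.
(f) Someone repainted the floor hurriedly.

(a) Entailed — 'scrub' is an activity; 'was scrubbing' entails that some scrubbing happened, so 'scrubbed' holds.
(b) Not entailed — the narrative places the repainting before the building, not after.
(c) Entailed — the narrative places the repainting before the building.
(d) Not entailed — Leila built the engine, not the door; the door belongs to the scrubbing event.
(e) Entailed — dropping 'around midday' leaves a sub-description the original still satisfies.
(f) Entailed — every conjunct here is already in the original repainting event.

(a), (c), (e), (f)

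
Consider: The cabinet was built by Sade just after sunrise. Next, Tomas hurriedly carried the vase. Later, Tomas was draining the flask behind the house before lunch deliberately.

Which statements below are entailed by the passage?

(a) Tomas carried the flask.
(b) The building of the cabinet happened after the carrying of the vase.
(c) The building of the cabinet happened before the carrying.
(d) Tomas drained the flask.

(a) Not entailed — Tomas carried the vase, not the flask; the flask belongs to the draining event.
(b) Not entailed — the narrative places the building before the carrying, not after.
(c) Entailed — the narrative places the building before the carrying.
(d) Not entailed — 'was draining' is progressive on an accomplishment; it does not entail the completed 'drained'.

(c)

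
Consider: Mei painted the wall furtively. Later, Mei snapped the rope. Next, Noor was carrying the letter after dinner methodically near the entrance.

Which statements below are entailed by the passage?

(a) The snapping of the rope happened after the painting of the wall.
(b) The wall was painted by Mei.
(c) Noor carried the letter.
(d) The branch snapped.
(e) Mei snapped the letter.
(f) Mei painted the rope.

(a), (b), (c)

(a) Entailed — the narrative places the painting before the snapping.
(b) Entailed — this follows by dropping conjuncts from the painting event's description.
(c) Entailed — 'carry' is an activity; 'was carrying' entails that some carrying happened, so 'carried' holds.
(d) Not entailed — the rope is what snapped, not the branch.
(e) Not entailed — Mei snapped the rope, not the letter; the letter belongs to the carrying event.
(f) Not entailed — Mei painted the wall, not the rope; the rope belongs to the snapping event.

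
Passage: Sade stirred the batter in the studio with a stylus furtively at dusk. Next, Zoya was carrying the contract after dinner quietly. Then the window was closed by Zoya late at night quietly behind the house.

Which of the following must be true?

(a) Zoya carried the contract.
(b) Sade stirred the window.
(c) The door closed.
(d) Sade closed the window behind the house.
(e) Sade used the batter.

(a)

(a) Entailed — 'carry' is an activity; 'was carrying' entails that some carrying happened, so 'carried' holds.
(b) Not entailed — Sade stirred the batter, not the window; the window belongs to the closing event.
(c) Not entailed — the window is what closed, not the door.
(d) Not entailed — the passage has Zoya closing the window, not Sade.
(e) Not entailed — the batter is the patient, not an instrument — Sade used a stylus.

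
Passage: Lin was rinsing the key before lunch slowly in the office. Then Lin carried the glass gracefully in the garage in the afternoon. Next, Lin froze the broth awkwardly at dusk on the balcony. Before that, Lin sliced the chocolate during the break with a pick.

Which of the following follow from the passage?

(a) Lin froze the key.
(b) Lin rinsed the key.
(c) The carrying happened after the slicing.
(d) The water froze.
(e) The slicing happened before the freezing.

(b), (e)

(a) Not entailed — Lin froze the broth, not the key; the key belongs to the rinsing event.
(b) Entailed — 'rinse' is an activity; 'was rinsing' entails that some rinsing happened, so 'rinsed' holds.
(c) Not entailed — the narrative doesn't order the slicing relative to the carrying.
(d) Not entailed — the broth is what froze, not the water.
(e) Entailed — the narrative places the slicing before the freezing.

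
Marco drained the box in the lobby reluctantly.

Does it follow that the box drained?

yes

'Marco drained the box' is the causative; it entails the inchoative 'the box drained'.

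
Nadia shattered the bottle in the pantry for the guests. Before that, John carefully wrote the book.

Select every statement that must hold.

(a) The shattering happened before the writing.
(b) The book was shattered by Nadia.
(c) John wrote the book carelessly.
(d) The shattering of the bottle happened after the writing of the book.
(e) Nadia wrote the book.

(d)

(a) Not entailed — the narrative places the writing before the shattering, not after.
(b) Not entailed — Nadia shattered the bottle, not the book; the book belongs to the writing event.
(c) Not entailed — 'carelessly' adds a manner not in (and inconsistent with) the original.
(d) Entailed — the narrative places the writing before the shattering.
(e) Not entailed — the passage has John writing the book, not Nadia.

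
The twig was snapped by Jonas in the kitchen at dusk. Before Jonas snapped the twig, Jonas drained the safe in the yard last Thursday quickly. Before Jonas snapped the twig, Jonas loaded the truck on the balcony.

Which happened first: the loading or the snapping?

the loading

The connectives place the loading before the snapping.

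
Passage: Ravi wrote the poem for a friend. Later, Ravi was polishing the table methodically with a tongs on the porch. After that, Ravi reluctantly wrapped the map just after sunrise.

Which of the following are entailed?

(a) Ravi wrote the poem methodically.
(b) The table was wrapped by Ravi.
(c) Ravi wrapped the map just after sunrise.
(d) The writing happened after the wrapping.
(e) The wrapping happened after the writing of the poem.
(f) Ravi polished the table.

(a) Not entailed — 'methodically' adds information not in the original event.
(b) Not entailed — Ravi wrapped the map, not the table; the table belongs to the polishing event.
(c) Entailed — dropping 'reluctantly' leaves a sub-description the original still satisfies.
(d) Not entailed — the narrative places the writing before the wrapping, not after.
(e) Entailed — the narrative places the writing before the wrapping.
(f) Entailed — 'polish' is an activity; 'was polishing' entails that some polishing happened, so 'polished' holds.

(c), (e), (f)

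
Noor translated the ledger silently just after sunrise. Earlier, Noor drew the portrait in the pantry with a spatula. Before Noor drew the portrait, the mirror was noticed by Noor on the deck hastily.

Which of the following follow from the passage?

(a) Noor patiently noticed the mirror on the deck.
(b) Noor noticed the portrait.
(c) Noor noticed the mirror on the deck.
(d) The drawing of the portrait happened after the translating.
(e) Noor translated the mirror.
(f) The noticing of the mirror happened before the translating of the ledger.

(a) Not entailed — 'patiently' adds a manner not in (and inconsistent with) the original.
(b) Not entailed — Noor noticed the mirror, not the portrait; the portrait belongs to the drawing event.
(c) Entailed — this follows by dropping conjuncts from the noticing event's description.
(d) Not entailed — the narrative places the drawing before the translating, not after.
(e) Not entailed — Noor translated the ledger, not the mirror; the mirror belongs to the noticing event.
(f) Entailed — the narrative places the noticing before the translating.

(c), (f)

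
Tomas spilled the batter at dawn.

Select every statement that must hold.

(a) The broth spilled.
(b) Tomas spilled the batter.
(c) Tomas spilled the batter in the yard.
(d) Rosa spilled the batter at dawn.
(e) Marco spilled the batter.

(a) Not entailed — the batter is what spilled, not the broth.
(b) Entailed — dropping 'at dawn' leaves a sub-description the original still satisfies.
(c) Not entailed — 'in the yard' adds information not in the original event.
(d) Not entailed — the passage has Tomas spilling the batter, not Rosa.
(e) Not entailed — the passage has Tomas spilling the batter, not Marco.

(b)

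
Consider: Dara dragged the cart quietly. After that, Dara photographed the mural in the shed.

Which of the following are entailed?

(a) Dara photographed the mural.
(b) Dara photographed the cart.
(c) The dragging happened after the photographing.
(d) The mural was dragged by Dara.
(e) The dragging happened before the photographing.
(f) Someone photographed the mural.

(a) Entailed — the original entails any weakening of itself; this just drops 'in the shed'.
(b) Not entailed — Dara photographed the mural, not the cart; the cart belongs to the dragging event.
(c) Not entailed — the narrative places the dragging before the photographing, not after.
(d) Not entailed — Dara dragged the cart, not the mural; the mural belongs to the photographing event.
(e) Entailed — the narrative places the dragging before the photographing.
(f) Entailed — this follows by dropping conjuncts from the photographing event's description.

(a), (e), (f)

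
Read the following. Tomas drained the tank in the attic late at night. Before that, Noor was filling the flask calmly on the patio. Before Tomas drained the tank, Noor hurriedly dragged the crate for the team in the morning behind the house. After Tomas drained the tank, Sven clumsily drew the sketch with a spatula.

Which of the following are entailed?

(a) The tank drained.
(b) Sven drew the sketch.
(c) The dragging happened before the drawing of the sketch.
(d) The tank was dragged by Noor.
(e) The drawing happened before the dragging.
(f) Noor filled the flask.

(a), (b), (c)

(a) Entailed — 'Tomas drained the tank' is causative; it entails the inchoative 'the tank drained'.
(b) Entailed — every conjunct here is already in the original drawing event.
(c) Entailed — the narrative places the dragging before the drawing.
(d) Not entailed — Noor dragged the crate, not the tank; the tank belongs to the draining event.
(e) Not entailed — the narrative places the dragging before the drawing, not after.
(f) Not entailed — 'was filling' is progressive on an accomplishment; it does not entail the completed 'filled'.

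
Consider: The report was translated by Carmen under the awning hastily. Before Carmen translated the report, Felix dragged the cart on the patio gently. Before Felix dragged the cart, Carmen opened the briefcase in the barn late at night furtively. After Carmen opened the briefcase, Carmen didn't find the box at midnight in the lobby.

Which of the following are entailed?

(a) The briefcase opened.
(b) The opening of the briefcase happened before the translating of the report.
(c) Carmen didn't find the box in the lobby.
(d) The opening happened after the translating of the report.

(a), (b)

(a) Entailed — 'Carmen opened the briefcase' is causative; it entails the inchoative 'the briefcase opened'.
(b) Entailed — the narrative places the opening before the translating.
(c) Not entailed — dropping 'at midnight' under negation is not valid — the original leaves open that Carmen found the box some other way.
(d) Not entailed — the narrative places the opening before the translating, not after.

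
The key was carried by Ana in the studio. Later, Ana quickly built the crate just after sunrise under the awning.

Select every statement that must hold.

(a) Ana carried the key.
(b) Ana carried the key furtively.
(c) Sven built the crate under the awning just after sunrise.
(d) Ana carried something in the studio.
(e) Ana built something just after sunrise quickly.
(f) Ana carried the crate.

(a) Entailed — this follows by dropping conjuncts from the carrying event's description.
(b) Not entailed — 'furtively' adds information not in the original event.
(c) Not entailed — the passage has Ana building the crate, not Sven.
(d) Entailed — generalizing the patient leaves a sub-description the original still satisfies.
(e) Entailed — the original entails any weakening of itself; this just drops 'under the awning' and generalizes the patient.
(f) Not entailed — Ana carried the key, not the crate; the crate belongs to the building event.

(a), (d), (e)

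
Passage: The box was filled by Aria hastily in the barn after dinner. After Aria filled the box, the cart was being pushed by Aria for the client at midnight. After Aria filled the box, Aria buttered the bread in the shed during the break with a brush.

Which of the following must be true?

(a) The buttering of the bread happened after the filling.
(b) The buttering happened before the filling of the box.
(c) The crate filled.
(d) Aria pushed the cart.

(a) Entailed — the narrative places the filling before the buttering.
(b) Not entailed — the narrative places the filling before the buttering, not after.
(c) Not entailed — the box is what filled, not the crate.
(d) Entailed — 'push' is an activity; 'was pushing' entails that some pushing happened, so 'pushed' holds.

(a), (d)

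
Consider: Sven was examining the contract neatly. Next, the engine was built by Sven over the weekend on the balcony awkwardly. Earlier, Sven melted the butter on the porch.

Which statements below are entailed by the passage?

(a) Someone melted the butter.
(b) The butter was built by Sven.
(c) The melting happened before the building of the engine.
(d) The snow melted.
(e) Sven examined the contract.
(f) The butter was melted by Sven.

(a) Entailed — the original entails any weakening of itself; this just drops 'on the porch' and generalizes the agent.
(b) Not entailed — Sven built the engine, not the butter; the butter belongs to the melting event.
(c) Entailed — the narrative places the melting before the building.
(d) Not entailed — the butter is what melted, not the snow.
(e) Entailed — 'examine' is an activity; 'was examining' entails that some examining happened, so 'examined' holds.
(f) Entailed — the original entails any weakening of itself; this just drops 'on the porch'.

(a), (c), (e), (f)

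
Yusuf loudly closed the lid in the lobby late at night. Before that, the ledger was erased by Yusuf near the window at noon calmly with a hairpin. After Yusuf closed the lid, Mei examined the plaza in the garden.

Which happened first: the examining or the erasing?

The connectives place the erasing before the examining.

the erasing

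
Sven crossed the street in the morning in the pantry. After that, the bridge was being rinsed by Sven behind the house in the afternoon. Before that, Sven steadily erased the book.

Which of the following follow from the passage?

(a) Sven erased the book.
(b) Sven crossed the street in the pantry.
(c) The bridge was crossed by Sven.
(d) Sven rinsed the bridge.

(a), (b), (d)

(a) Entailed — every conjunct here is already in the original erasing event.
(b) Entailed — this follows by dropping conjuncts from the crossing event's description.
(c) Not entailed — Sven crossed the street, not the bridge; the bridge belongs to the rinsing event.
(d) Entailed — 'rinse' is an activity; 'was rinsing' entails that some rinsing happened, so 'rinsed' holds.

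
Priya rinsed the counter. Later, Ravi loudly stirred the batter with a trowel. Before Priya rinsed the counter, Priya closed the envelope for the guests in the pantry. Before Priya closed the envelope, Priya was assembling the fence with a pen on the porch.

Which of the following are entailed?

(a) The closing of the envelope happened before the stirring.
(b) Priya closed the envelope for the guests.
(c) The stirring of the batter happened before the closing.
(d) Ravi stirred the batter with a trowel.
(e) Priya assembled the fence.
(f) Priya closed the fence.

(a), (b), (d)

(a) Entailed — the narrative places the closing before the stirring.
(b) Entailed — this follows by dropping conjuncts from the closing event's description.
(c) Not entailed — the narrative places the closing before the stirring, not after.
(d) Entailed — dropping 'loudly' leaves a sub-description the original still satisfies.
(e) Not entailed — 'was assembling' is progressive on an accomplishment; it does not entail the completed 'assembled'.
(f) Not entailed — Priya closed the envelope, not the fence; the fence belongs to the assembling event.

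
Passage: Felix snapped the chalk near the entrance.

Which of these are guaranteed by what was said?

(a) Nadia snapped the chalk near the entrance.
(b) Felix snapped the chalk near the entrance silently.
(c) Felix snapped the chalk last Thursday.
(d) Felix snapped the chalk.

(d)

(a) Not entailed — the passage has Felix snapping the chalk, not Nadia.
(b) Not entailed — 'silently' adds information not in the original event.
(c) Not entailed — 'last Thursday' adds information not in the original event.
(d) Entailed — the original entails any weakening of itself; this just drops 'near the entrance'.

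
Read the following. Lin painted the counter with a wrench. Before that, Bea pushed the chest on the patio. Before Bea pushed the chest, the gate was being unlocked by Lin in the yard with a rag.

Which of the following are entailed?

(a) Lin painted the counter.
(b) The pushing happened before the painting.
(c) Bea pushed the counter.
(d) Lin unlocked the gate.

(a), (b)

(a) Entailed — every conjunct here is already in the original painting event.
(b) Entailed — the narrative places the pushing before the painting.
(c) Not entailed — Bea pushed the chest, not the counter; the counter belongs to the painting event.
(d) Not entailed — 'was unlocking' is progressive on an accomplishment; it does not entail the completed 'unlocked'.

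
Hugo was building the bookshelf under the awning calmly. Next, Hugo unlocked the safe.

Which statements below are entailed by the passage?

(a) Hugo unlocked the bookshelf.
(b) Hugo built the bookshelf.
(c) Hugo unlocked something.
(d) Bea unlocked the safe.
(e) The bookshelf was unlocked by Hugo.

(a) Not entailed — Hugo unlocked the safe, not the bookshelf; the bookshelf belongs to the building event.
(b) Not entailed — 'was building' is progressive on an accomplishment; it does not entail the completed 'built'.
(c) Entailed — every conjunct here is already in the original unlocking event.
(d) Not entailed — the passage has Hugo unlocking the safe, not Bea.
(e) Not entailed — Hugo unlocked the safe, not the bookshelf; the bookshelf belongs to the building event.

(c)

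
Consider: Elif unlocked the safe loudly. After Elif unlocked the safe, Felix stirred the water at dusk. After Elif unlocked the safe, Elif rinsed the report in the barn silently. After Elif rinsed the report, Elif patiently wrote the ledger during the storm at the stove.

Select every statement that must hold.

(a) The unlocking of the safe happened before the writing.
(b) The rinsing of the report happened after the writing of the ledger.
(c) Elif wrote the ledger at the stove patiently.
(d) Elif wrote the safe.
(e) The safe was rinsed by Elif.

(a) Entailed — the narrative places the unlocking before the writing.
(b) Not entailed — the narrative places the rinsing before the writing, not after.
(c) Entailed — this follows by dropping conjuncts from the writing event's description.
(d) Not entailed — Elif wrote the ledger, not the safe; the safe belongs to the unlocking event.
(e) Not entailed — Elif rinsed the report, not the safe; the safe belongs to the unlocking event.

(a), (c)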